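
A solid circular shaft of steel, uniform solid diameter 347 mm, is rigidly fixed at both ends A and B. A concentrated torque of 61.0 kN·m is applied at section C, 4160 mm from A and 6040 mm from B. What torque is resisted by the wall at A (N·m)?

With uniform GJ and both ends fixed, compatibility θ_AC = θ_CB gives T_A·a = T_B·b, together with T_A + T_B = T₀.
T_A = T₀·b/(a+b) = 61000·6040/10200 = 36120 N·m; T_B = 24880 N·m.

36100 N·m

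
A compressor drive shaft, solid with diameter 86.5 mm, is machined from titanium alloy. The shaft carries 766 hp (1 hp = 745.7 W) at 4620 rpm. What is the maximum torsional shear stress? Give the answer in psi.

1350 psi

ω = 2π·4620/60 = 483.8 rad/s, so T = P/ω = 766×745.7 / 483.8 = 1181 N·m.
J = πd⁴/32 = π(0.0865)⁴/32 = 5.496×10^-6 m⁴.
τ_max = T·r/J = 1181 × 0.0432 / 5.496×10^-6 = 9.291×10^6 Pa.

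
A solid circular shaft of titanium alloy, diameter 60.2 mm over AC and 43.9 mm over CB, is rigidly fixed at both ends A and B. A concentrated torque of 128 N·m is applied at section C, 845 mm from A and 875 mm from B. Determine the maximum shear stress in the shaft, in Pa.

2.35e6 Pa

Compatibility: T_A·a/J_AC = T_B·b/J_CB with T_A + T_B = T₀.
J_AC = 1.29×10^-6 m⁴, J_CB = 3.65×10^-7 m⁴, so T_A = T₀·(J_AC/a)/((J_AC/a)+(J_CB/b)) = 100.5 N·m, T_B = 27.46 N·m.
τ in each portion: τ_AC = 2.35×10^6 Pa, τ_CB = 1.65×10^6 Pa; maximum is in AC.
τ_max = T_AC·r/J = 100.5·0.0301/1.29×10^-6 = 2.347×10^6 Pa.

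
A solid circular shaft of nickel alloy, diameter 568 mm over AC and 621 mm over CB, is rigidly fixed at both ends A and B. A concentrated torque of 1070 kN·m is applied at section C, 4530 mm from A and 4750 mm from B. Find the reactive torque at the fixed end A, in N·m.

453000 N·m

Compatibility: T_A·a/J_AC = T_B·b/J_CB with T_A + T_B = T₀.
J_AC = 0.0102 m⁴, J_CB = 0.0146 m⁴, so T_A = T₀·(J_AC/a)/((J_AC/a)+(J_CB/b)) = 452900 N·m, T_B = 617100 N·m.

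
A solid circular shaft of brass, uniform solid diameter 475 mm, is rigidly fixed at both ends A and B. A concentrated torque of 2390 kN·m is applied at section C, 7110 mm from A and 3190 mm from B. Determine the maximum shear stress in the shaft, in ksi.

11.4 ksi

With uniform GJ and both ends fixed, compatibility θ_AC = θ_CB gives T_A·a = T_B·b, together with T_A + T_B = T₀.
T_A = T₀·b/(a+b) = 2.390e6·3190/10300 = 740200 N·m; T_B = 1.650e6 N·m.
τ in each portion: τ_AC = 3.52×10^7 Pa, τ_CB = 7.84×10^7 Pa; maximum is in CB.
τ_max = T_CB·r/J = 1.650e6·0.237/5.00×10^-3 = 7.840×10^7 Pa.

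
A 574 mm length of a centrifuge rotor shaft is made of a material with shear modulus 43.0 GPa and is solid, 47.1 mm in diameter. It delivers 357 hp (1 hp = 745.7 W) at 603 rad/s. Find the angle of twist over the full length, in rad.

ω = 603 rad/s, so T = P/ω = 357×745.7 / 603.0 = 441.5 N·m.
J = πd⁴/32 = π(0.0471)⁴/32 = 4.832×10^-7 m⁴.
θ = T·L/(G·J) = 441.5 × 0.574 / (43.0×10⁹ × 4.832×10^-7) = 0.01220 rad.

0.0122 rad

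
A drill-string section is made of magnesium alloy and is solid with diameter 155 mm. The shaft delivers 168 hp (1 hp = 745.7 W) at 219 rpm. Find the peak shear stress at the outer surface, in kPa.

ω = 2π·219/60 = 22.93 rad/s, so T = P/ω = 168×745.7 / 22.93 = 5463 N·m.
J = πd⁴/32 = π(0.155)⁴/32 = 5.667×10^-5 m⁴.
τ_max = T·r/J = 5463 × 0.0775 / 5.667×10^-5 = 7.471×10^6 Pa.

7470 kPa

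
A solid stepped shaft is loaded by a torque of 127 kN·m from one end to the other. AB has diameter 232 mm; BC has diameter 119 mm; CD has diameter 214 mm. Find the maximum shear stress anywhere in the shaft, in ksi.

Under the same torque, τ_max = 16T/(πd³) is largest where d is smallest — segment BC (d = 119 mm).
τ_max = 16·127000/(π·(0.119)³) = 3.838×10^8 Pa.

55.7 ksi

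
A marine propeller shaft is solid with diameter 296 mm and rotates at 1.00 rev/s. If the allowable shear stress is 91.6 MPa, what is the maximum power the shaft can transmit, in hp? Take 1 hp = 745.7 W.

3930 hp

J = πd⁴/32 = π(0.296)⁴/32 = 7.536×10^-4 m⁴.
T_max = τ_allow·J/r = 9.16×10^7 × 7.536×10^-4 / 0.148 = 466400 N·m.
ω = 2π·1.00 = 6.283 rad/s, so P_max = T_max·ω = 2.931×10^6 W.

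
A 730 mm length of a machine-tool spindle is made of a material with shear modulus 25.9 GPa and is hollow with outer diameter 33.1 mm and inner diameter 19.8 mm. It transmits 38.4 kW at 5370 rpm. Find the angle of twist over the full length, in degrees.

1.07°

ω = 2π·5370/60 = 562.3 rad/s, so T = P/ω = 38.4×10³ / 562.3 = 68.29 N·m.
J = π(d_o⁴ − d_i⁴)/32 = π(0.0331⁴ − 0.0198⁴)/32 = 1.028×10^-7 m⁴.
θ = T·L/(G·J) = 68.29 × 0.730 / (25.9×10⁹ × 1.028×10^-7) = 0.01873 rad.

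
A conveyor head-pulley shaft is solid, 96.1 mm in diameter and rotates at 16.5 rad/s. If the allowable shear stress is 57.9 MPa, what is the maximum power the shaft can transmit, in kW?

J = πd⁴/32 = π(0.0961)⁴/32 = 8.373×10^-6 m⁴.
T_max = τ_allow·J/r = 5.79×10^7 × 8.373×10^-6 / 0.0480 = 10090 N·m.
ω = 16.5 rad/s, so P_max = T_max·ω = 1.665×10^5 W.

166 kW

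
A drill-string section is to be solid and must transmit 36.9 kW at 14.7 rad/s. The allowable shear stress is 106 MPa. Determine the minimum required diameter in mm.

ω = 14.7 rad/s, so T = P/ω = 36.9×10³ / 14.70 = 2510 N·m.
For a solid shaft τ_max = 16T/(πd³), so d = (16T/(π τ_allow))^(1/3) = (16·2510/(π·1.06×10^8))^(1/3) = 0.04941 m.

49.4 mm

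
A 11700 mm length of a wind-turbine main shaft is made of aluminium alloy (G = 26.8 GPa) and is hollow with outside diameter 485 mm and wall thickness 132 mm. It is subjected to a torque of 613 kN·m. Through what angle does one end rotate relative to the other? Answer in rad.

J = π(d_o⁴ − d_i⁴)/32 = π(0.485⁴ − 0.221⁴)/32 = 5.198×10^-3 m⁴.
θ = T·L/(G·J) = 613000 × 11.7 / (26.8×10⁹ × 5.198×10^-3) = 0.05149 rad.

0.0515 rad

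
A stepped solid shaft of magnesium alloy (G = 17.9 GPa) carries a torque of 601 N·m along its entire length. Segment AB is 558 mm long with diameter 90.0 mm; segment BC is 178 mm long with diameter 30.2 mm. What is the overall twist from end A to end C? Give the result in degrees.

J_AB = π(0.0900)⁴/32 = 6.44×10^-6 m⁴; J_BC = π(0.0302)⁴/32 = 8.17×10^-8 m⁴.
θ = (T/G)·Σ L_i/J_i = (601.0/17.9×10⁹)·(0.558/6.44×10^-6 + 0.178/8.17×10^-8) = 0.07609 rad.

4.36°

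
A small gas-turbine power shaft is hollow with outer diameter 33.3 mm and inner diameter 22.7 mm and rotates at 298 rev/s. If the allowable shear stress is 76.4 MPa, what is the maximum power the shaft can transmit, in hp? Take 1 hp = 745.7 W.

1090 hp

J = π(d_o⁴ − d_i⁴)/32 = π(0.0333⁴ − 0.0227⁴)/32 = 9.465×10^-8 m⁴.
T_max = τ_allow·J/r = 7.64×10^7 × 9.465×10^-8 / 0.0166 = 434.3 N·m.
ω = 2π·298 = 1872 rad/s, so P_max = T_max·ω = 8.132×10^5 W.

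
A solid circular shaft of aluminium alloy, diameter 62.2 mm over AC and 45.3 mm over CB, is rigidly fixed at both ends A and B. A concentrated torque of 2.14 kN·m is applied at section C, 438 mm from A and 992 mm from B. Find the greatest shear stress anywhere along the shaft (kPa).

Compatibility: T_A·a/J_AC = T_B·b/J_CB with T_A + T_B = T₀.
J_AC = 1.47×10^-6 m⁴, J_CB = 4.13×10^-7 m⁴, so T_A = T₀·(J_AC/a)/((J_AC/a)+(J_CB/b)) = 1904 N·m, T_B = 236.5 N·m.
τ in each portion: τ_AC = 4.03×10^7 Pa, τ_CB = 1.30×10^7 Pa; maximum is in AC.
τ_max = T_AC·r/J = 1904·0.0311/1.47×10^-6 = 4.029×10^7 Pa.

40300 kPa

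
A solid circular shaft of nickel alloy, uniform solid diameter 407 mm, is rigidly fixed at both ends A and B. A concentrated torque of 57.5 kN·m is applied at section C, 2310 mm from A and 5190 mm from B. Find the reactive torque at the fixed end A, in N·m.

39800 N·m

With uniform GJ and both ends fixed, compatibility θ_AC = θ_CB gives T_A·a = T_B·b, together with T_A + T_B = T₀.
T_A = T₀·b/(a+b) = 57500·5190/7500 = 39790 N·m; T_B = 17710 N·m.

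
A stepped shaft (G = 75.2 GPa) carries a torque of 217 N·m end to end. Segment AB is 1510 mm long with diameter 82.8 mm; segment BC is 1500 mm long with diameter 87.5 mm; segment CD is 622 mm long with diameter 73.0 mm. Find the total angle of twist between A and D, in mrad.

J_AB = π(0.0828)⁴/32 = 4.61×10^-6 m⁴; J_BC = π(0.0875)⁴/32 = 5.75×10^-6 m⁴; J_CD = π(0.0730)⁴/32 = 2.79×10^-6 m⁴.
θ = (T/G)·Σ L_i/J_i = (217.0/75.2×10⁹)·(1.51/4.61×10^-6 + 1.50/5.75×10^-6 + 0.622/2.79×10^-6) = 2.340×10^-3 rad.

2.34 mrad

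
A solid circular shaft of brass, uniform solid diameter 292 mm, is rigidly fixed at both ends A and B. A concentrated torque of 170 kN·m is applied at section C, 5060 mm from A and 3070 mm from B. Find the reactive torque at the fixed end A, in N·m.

64200 N·m

With uniform GJ and both ends fixed, compatibility θ_AC = θ_CB gives T_A·a = T_B·b, together with T_A + T_B = T₀.
T_A = T₀·b/(a+b) = 170000·3070/8130 = 64190 N·m; T_B = 105800 N·m.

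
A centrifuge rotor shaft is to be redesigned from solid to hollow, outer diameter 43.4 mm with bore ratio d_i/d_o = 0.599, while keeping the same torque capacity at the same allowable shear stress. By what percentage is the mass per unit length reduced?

29.7 %

Equal τ_max and T ⇒ the solid shaft needs d_s³ = d_o³(1−k⁴), so d_s = 43.4·(1−0.599⁴)^(1/3) = 41.45 mm.
Area ratio A_h/A_s = d_o²(1−k²)/d_s² = (1−k²)/(1−k⁴)^(2/3) = 0.7029.
Mass saving = 1 − 0.7029 = 29.7 %.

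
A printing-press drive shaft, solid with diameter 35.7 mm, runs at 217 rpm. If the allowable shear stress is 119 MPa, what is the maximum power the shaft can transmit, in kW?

24.2 kW

J = πd⁴/32 = π(0.0357)⁴/32 = 1.595×10^-7 m⁴.
T_max = τ_allow·J/r = 1.19×10^8 × 1.595×10^-7 / 0.0179 = 1063 N·m.
ω = 2π·217/60 = 22.72 rad/s, so P_max = T_max·ω = 2.416×10^4 W.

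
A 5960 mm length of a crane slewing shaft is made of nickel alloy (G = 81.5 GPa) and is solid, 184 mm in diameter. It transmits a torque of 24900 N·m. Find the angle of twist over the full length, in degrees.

0.927°

J = πd⁴/32 = π(0.184)⁴/32 = 1.125×10^-4 m⁴.
θ = T·L/(G·J) = 24900 × 5.96 / (81.5×10⁹ × 1.125×10^-4) = 0.01618 rad.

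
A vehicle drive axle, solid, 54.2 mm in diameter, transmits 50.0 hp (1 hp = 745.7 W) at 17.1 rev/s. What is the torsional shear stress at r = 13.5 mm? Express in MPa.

5.53 MPa

ω = 2π·17.1 = 107.4 rad/s, so T = P/ω = 50.0×745.7 / 107.4 = 347.0 N·m.
J = πd⁴/32 = π(0.0542)⁴/32 = 8.472×10^-7 m⁴.
Shear stress varies linearly with radius: τ = T·r/J = 347.0 × 0.0135 / 8.472×10^-7 = 5.530×10^6 Pa.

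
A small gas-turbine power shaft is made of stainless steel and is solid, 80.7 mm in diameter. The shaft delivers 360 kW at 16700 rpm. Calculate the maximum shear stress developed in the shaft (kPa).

1990 kPa

ω = 2π·16700/60 = 1749 rad/s, so T = P/ω = 360×10³ / 1749 = 205.9 N·m.
J = πd⁴/32 = π(0.0807)⁴/32 = 4.164×10^-6 m⁴.
τ_max = T·r/J = 205.9 × 0.0404 / 4.164×10^-6 = 1.995×10^6 Pa.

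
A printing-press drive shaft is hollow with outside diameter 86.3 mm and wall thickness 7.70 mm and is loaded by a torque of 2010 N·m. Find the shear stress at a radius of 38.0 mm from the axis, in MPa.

J = π(d_o⁴ − d_i⁴)/32 = π(0.0863⁴ − 0.0709⁴)/32 = 2.965×10^-6 m⁴.
Shear stress varies linearly with radius: τ = T·r/J = 2010 × 0.0380 / 2.965×10^-6 = 2.576×10^7 Pa.

25.8 MPa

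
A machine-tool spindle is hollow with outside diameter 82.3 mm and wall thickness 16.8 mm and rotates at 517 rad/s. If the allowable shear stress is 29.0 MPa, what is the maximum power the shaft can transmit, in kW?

1440 kW

J = π(d_o⁴ − d_i⁴)/32 = π(0.0823⁴ − 0.0487⁴)/32 = 3.952×10^-6 m⁴.
T_max = τ_allow·J/r = 2.90×10^7 × 3.952×10^-6 / 0.0411 = 2785 N·m.
ω = 517 rad/s, so P_max = T_max·ω = 1.440×10^6 W.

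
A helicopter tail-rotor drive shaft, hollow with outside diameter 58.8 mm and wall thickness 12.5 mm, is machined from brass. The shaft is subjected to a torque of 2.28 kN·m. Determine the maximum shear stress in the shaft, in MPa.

64.1 MPa

J = π(d_o⁴ − d_i⁴)/32 = π(0.0588⁴ − 0.0338⁴)/32 = 1.045×10^-6 m⁴.
τ_max = T·r/J = 2280 × 0.0294 / 1.045×10^-6 = 6.412×10^7 Pa.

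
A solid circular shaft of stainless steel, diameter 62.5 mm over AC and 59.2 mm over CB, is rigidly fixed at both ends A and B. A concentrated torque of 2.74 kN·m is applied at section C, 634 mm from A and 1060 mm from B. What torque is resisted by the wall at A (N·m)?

Compatibility: T_A·a/J_AC = T_B·b/J_CB with T_A + T_B = T₀.
J_AC = 1.50×10^-6 m⁴, J_CB = 1.21×10^-6 m⁴, so T_A = T₀·(J_AC/a)/((J_AC/a)+(J_CB/b)) = 1850 N·m, T_B = 890.5 N·m.

1850 N·m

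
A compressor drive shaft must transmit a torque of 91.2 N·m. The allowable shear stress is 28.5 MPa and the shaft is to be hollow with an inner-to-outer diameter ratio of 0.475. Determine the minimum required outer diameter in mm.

For a hollow shaft with d_i/d_o = 0.475: τ_max = 16T/(π d_o³ (1−k⁴)), so d_o = [16T/(π τ_allow (1−k⁴))]^(1/3) = [16·91.20/(π·2.85×10^7·0.9491)]^(1/3) = 0.02580 m.

25.8 mm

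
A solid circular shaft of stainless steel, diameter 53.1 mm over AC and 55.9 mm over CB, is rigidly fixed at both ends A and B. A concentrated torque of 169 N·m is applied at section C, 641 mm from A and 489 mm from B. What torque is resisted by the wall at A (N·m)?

Compatibility: T_A·a/J_AC = T_B·b/J_CB with T_A + T_B = T₀.
J_AC = 7.81×10^-7 m⁴, J_CB = 9.59×10^-7 m⁴, so T_A = T₀·(J_AC/a)/((J_AC/a)+(J_CB/b)) = 64.75 N·m, T_B = 104.2 N·m.

64.8 N·m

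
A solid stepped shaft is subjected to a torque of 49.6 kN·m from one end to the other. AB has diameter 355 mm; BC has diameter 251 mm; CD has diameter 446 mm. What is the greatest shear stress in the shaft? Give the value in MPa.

16.0 MPa

Under the same torque, τ_max = 16T/(πd³) is largest where d is smallest — segment BC (d = 251 mm).
τ_max = 16·49600/(π·(0.251)³) = 1.597×10^7 Pa.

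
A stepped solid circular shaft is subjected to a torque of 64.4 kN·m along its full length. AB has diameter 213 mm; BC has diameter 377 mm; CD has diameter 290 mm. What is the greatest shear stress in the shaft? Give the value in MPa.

Under the same torque, τ_max = 16T/(πd³) is largest where d is smallest — segment AB (d = 213 mm).
τ_max = 16·64400/(π·(0.213)³) = 3.394×10^7 Pa.

33.9 MPa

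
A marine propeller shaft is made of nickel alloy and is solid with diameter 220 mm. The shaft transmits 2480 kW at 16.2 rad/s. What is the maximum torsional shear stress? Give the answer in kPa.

73200 kPa

ω = 16.2 rad/s, so T = P/ω = 2480×10³ / 16.20 = 153100 N·m.
J = πd⁴/32 = π(0.220)⁴/32 = 2.300×10^-4 m⁴.
τ_max = T·r/J = 153100 × 0.110 / 2.300×10^-4 = 7.322×10^7 Pa.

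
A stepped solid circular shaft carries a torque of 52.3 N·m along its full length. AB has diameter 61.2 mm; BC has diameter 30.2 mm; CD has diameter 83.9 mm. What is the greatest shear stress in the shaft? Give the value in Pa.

9.67e6 Pa

Under the same torque, τ_max = 16T/(πd³) is largest where d is smallest — segment BC (d = 30.2 mm).
τ_max = 16·52.30/(π·(0.0302)³) = 9.671×10^6 Pa.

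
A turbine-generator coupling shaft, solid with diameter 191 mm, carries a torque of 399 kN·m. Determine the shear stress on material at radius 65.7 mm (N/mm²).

J = πd⁴/32 = π(0.191)⁴/32 = 1.307×10^-4 m⁴.
Shear stress varies linearly with radius: τ = T·r/J = 399000 × 0.0657 / 1.307×10^-4 = 2.006×10^8 Pa.

201 N/mm²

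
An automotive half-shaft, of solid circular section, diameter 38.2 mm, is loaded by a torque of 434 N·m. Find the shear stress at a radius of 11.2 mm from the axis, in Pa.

J = πd⁴/32 = π(0.0382)⁴/32 = 2.091×10^-7 m⁴.
Shear stress varies linearly with radius: τ = T·r/J = 434.0 × 0.0112 / 2.091×10^-7 = 2.325×10^7 Pa.

2.33e7 Pa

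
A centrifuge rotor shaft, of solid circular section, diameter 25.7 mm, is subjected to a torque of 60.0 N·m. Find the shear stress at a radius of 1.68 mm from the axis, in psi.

J = πd⁴/32 = π(0.0257)⁴/32 = 4.283×10^-8 m⁴.
Shear stress varies linearly with radius: τ = T·r/J = 60.00 × 0.00168 / 4.283×10^-8 = 2.354×10^6 Pa.

341 psi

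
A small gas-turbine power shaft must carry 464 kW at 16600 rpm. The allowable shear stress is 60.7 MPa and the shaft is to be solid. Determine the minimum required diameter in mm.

ω = 2π·16600/60 = 1738 rad/s, so T = P/ω = 464×10³ / 1738 = 266.9 N·m.
For a solid shaft τ_max = 16T/(πd³), so d = (16T/(π τ_allow))^(1/3) = (16·266.9/(π·6.07×10^7))^(1/3) = 0.02819 m.

28.2 mm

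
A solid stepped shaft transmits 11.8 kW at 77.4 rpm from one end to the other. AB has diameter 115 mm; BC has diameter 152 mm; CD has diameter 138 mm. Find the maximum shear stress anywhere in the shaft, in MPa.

4.88 MPa

ω = 2π·77.4/60 = 8.105 rad/s, so T = P/ω = 11.8×10³ / 8.105 = 1456 N·m.
Under the same torque, τ_max = 16T/(πd³) is largest where d is smallest — segment AB (d = 115 mm).
τ_max = 16·1456/(π·(0.115)³) = 4.875×10^6 Pa.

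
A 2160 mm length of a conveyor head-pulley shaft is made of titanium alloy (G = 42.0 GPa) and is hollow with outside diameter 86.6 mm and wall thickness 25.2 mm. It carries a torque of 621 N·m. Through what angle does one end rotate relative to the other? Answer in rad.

0.00597 rad

J = π(d_o⁴ − d_i⁴)/32 = π(0.0866⁴ − 0.0362⁴)/32 = 5.353×10^-6 m⁴.
θ = T·L/(G·J) = 621.0 × 2.16 / (42.0×10⁹ × 5.353×10^-6) = 5.966×10^-3 rad.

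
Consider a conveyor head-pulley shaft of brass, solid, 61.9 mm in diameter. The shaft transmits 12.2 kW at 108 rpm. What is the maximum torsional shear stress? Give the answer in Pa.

2.32e7 Pa

ω = 2π·108/60 = 11.31 rad/s, so T = P/ω = 12.2×10³ / 11.31 = 1079 N·m.
J = πd⁴/32 = π(0.0619)⁴/32 = 1.441×10^-6 m⁴.
τ_max = T·r/J = 1079 × 0.0309 / 1.441×10^-6 = 2.316×10^7 Pa.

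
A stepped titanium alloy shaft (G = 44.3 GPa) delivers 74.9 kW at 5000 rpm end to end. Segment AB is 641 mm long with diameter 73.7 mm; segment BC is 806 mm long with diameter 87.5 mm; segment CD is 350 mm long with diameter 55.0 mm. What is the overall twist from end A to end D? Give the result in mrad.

2.42 mrad

ω = 2π·5000/60 = 523.6 rad/s, so T = P/ω = 74.9×10³ / 523.6 = 143.0 N·m.
J_AB = π(0.0737)⁴/32 = 2.90×10^-6 m⁴; J_BC = π(0.0875)⁴/32 = 5.75×10^-6 m⁴; J_CD = π(0.0550)⁴/32 = 8.98×10^-7 m⁴.
θ = (T/G)·Σ L_i/J_i = (143.0/44.3×10⁹)·(0.641/2.90×10^-6 + 0.806/5.75×10^-6 + 0.350/8.98×10^-7) = 2.425×10^-3 rad.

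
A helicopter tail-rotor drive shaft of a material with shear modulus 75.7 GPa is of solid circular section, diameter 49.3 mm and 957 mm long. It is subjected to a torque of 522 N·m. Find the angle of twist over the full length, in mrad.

J = πd⁴/32 = π(0.0493)⁴/32 = 5.799×10^-7 m⁴.
θ = T·L/(G·J) = 522.0 × 0.957 / (75.7×10⁹ × 5.799×10^-7) = 0.01138 rad.

11.4 mrad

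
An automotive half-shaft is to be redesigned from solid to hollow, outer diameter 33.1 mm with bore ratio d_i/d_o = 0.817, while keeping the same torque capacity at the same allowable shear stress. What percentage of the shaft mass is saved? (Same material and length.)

Equal τ_max and T ⇒ the solid shaft needs d_s³ = d_o³(1−k⁴), so d_s = 33.1·(1−0.817⁴)^(1/3) = 27.19 mm.
Area ratio A_h/A_s = d_o²(1−k²)/d_s² = (1−k²)/(1−k⁴)^(2/3) = 0.4927.
Mass saving = 1 − 0.4927 = 50.7 %.

50.7 %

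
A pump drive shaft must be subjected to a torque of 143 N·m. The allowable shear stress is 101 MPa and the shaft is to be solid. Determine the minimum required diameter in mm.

19.3 mm

For a solid shaft τ_max = 16T/(πd³), so d = (16T/(π τ_allow))^(1/3) = (16·143.0/(π·1.01×10^8))^(1/3) = 0.01932 m.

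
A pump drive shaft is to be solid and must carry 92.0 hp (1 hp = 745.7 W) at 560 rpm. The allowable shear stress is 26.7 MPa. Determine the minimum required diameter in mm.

60.7 mm

ω = 2π·560/60 = 58.64 rad/s, so T = P/ω = 92.0×745.7 / 58.64 = 1170 N·m.
For a solid shaft τ_max = 16T/(πd³), so d = (16T/(π τ_allow))^(1/3) = (16·1170/(π·2.67×10^7))^(1/3) = 0.06065 m.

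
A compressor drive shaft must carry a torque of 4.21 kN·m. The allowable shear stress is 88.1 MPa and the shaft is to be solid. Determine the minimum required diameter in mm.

62.4 mm

For a solid shaft τ_max = 16T/(πd³), so d = (16T/(π τ_allow))^(1/3) = (16·4210/(π·8.81×10^7))^(1/3) = 0.06243 m.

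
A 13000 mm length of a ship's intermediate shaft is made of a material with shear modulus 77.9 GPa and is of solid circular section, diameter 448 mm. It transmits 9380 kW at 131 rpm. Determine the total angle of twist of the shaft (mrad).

ω = 2π·131/60 = 13.72 rad/s, so T = P/ω = 9380×10³ / 13.72 = 683800 N·m.
J = πd⁴/32 = π(0.448)⁴/32 = 3.955×10^-3 m⁴.
θ = T·L/(G·J) = 683800 × 13.0 / (77.9×10⁹ × 3.955×10^-3) = 0.02885 rad.

28.9 mrad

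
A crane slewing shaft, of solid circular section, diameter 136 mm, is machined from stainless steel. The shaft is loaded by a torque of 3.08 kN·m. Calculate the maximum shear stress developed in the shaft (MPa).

6.24 MPa

J = πd⁴/32 = π(0.136)⁴/32 = 3.359×10^-5 m⁴.
τ_max = T·r/J = 3080 × 0.0680 / 3.359×10^-5 = 6.236×10^6 Pa.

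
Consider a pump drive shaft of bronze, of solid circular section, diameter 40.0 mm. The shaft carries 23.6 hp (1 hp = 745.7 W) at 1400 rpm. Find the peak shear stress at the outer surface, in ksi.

1.39 ksi

ω = 2π·1400/60 = 146.6 rad/s, so T = P/ω = 23.6×745.7 / 146.6 = 120.0 N·m.
J = πd⁴/32 = π(0.0400)⁴/32 = 2.513×10^-7 m⁴.
τ_max = T·r/J = 120.0 × 0.0200 / 2.513×10^-7 = 9.552×10^6 Pa.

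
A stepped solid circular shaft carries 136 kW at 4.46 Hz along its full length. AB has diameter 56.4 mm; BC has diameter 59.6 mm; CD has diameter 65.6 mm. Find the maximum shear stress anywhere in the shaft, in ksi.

20.0 ksi

ω = 2π·4.46 = 28.02 rad/s, so T = P/ω = 136×10³ / 28.02 = 4853 N·m.
Under the same torque, τ_max = 16T/(πd³) is largest where d is smallest — segment AB (d = 56.4 mm).
τ_max = 16·4853/(π·(0.0564)³) = 1.378×10^8 Pa.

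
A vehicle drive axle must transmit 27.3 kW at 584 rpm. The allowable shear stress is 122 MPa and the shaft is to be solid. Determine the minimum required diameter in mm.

26.5 mm

ω = 2π·584/60 = 61.16 rad/s, so T = P/ω = 27.3×10³ / 61.16 = 446.4 N·m.
For a solid shaft τ_max = 16T/(πd³), so d = (16T/(π τ_allow))^(1/3) = (16·446.4/(π·1.22×10^8))^(1/3) = 0.02651 m.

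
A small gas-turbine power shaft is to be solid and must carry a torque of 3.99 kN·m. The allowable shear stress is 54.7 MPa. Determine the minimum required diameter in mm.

For a solid shaft τ_max = 16T/(πd³), so d = (16T/(π τ_allow))^(1/3) = (16·3990/(π·5.47×10^7))^(1/3) = 0.07189 m.

71.9 mm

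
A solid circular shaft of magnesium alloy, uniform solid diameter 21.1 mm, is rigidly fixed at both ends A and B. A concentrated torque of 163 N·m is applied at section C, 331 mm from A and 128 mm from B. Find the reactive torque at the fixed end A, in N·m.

With uniform GJ and both ends fixed, compatibility θ_AC = θ_CB gives T_A·a = T_B·b, together with T_A + T_B = T₀.
T_A = T₀·b/(a+b) = 163.0·128/459.0 = 45.46 N·m; T_B = 117.5 N·m.

45.5 N·m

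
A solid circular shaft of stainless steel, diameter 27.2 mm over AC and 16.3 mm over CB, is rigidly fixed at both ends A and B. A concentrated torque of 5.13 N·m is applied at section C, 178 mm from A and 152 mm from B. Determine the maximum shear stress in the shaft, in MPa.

Compatibility: T_A·a/J_AC = T_B·b/J_CB with T_A + T_B = T₀.
J_AC = 5.37×10^-8 m⁴, J_CB = 6.93×10^-9 m⁴, so T_A = T₀·(J_AC/a)/((J_AC/a)+(J_CB/b)) = 4.457 N·m, T_B = 0.6731 N·m.
τ in each portion: τ_AC = 1.13×10^6 Pa, τ_CB = 7.92×10^5 Pa; maximum is in AC.
τ_max = T_AC·r/J = 4.457·0.0136/5.37×10^-8 = 1.128×10^6 Pa.

1.13 MPa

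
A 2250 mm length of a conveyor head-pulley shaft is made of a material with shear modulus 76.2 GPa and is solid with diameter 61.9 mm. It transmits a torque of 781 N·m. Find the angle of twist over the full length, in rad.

0.0160 rad

J = πd⁴/32 = π(0.0619)⁴/32 = 1.441×10^-6 m⁴.
θ = T·L/(G·J) = 781.0 × 2.25 / (76.2×10⁹ × 1.441×10^-6) = 0.01600 rad.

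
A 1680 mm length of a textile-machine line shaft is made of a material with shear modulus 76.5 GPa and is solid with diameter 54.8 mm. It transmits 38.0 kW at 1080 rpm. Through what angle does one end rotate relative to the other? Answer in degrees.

0.478°

ω = 2π·1080/60 = 113.1 rad/s, so T = P/ω = 38.0×10³ / 113.1 = 336.0 N·m.
J = πd⁴/32 = π(0.0548)⁴/32 = 8.854×10^-7 m⁴.
θ = T·L/(G·J) = 336.0 × 1.68 / (76.5×10⁹ × 8.854×10^-7) = 8.334×10^-3 rad.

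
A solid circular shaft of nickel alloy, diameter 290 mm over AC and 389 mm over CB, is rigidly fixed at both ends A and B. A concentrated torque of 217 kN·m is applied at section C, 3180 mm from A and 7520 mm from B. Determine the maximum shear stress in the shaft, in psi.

Compatibility: T_A·a/J_AC = T_B·b/J_CB with T_A + T_B = T₀.
J_AC = 6.94×10^-4 m⁴, J_CB = 2.25×10^-3 m⁴, so T_A = T₀·(J_AC/a)/((J_AC/a)+(J_CB/b)) = 91600 N·m, T_B = 125400 N·m.
τ in each portion: τ_AC = 1.91×10^7 Pa, τ_CB = 1.08×10^7 Pa; maximum is in AC.
τ_max = T_AC·r/J = 91600·0.145/6.94×10^-4 = 1.913×10^7 Pa.

2770 psi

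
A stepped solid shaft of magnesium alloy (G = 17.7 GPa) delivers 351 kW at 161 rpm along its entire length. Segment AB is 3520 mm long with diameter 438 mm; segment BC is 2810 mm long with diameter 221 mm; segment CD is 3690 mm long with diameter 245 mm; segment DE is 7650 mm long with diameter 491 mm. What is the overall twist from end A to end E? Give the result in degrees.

1.67°

ω = 2π·161/60 = 16.86 rad/s, so T = P/ω = 351×10³ / 16.86 = 20820 N·m.
J_AB = π(0.438)⁴/32 = 3.61×10^-3 m⁴; J_BC = π(0.221)⁴/32 = 2.34×10^-4 m⁴; J_CD = π(0.245)⁴/32 = 3.54×10^-4 m⁴; J_DE = π(0.491)⁴/32 = 5.71×10^-3 m⁴.
θ = (T/G)·Σ L_i/J_i = (20820/17.7×10⁹)·(3.52/3.61×10^-3 + 2.81/2.34×10^-4 + 3.69/3.54×10^-4 + 7.65/5.71×10^-3) = 0.02911 rad.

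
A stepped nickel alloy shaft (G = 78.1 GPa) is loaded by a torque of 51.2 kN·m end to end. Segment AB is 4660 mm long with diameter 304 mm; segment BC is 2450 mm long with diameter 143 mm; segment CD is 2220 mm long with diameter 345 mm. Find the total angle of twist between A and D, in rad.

J_AB = π(0.304)⁴/32 = 8.38×10^-4 m⁴; J_BC = π(0.143)⁴/32 = 4.11×10^-5 m⁴; J_CD = π(0.345)⁴/32 = 1.39×10^-3 m⁴.
θ = (T/G)·Σ L_i/J_i = (51200/78.1×10⁹)·(4.66/8.38×10^-4 + 2.45/4.11×10^-5 + 2.22/1.39×10^-3) = 0.04381 rad.

0.0438 rad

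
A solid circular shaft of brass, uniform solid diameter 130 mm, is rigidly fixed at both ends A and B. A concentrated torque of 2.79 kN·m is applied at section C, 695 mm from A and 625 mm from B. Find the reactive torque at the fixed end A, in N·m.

With uniform GJ and both ends fixed, compatibility θ_AC = θ_CB gives T_A·a = T_B·b, together with T_A + T_B = T₀.
T_A = T₀·b/(a+b) = 2790·625/1320 = 1321 N·m; T_B = 1469 N·m.

1320 N·m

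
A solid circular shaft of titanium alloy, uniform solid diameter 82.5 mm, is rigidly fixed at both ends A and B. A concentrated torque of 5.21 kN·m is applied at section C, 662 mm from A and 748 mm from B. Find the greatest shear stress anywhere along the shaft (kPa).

With uniform GJ and both ends fixed, compatibility θ_AC = θ_CB gives T_A·a = T_B·b, together with T_A + T_B = T₀.
T_A = T₀·b/(a+b) = 5210·748/1410 = 2764 N·m; T_B = 2446 N·m.
τ in each portion: τ_AC = 2.51×10^7 Pa, τ_CB = 2.22×10^7 Pa; maximum is in AC.
τ_max = T_AC·r/J = 2764·0.0413/4.55×10^-6 = 2.507×10^7 Pa.

25100 kPa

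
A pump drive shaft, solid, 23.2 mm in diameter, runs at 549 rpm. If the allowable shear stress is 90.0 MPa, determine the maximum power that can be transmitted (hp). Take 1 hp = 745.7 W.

17.0 hp

J = πd⁴/32 = π(0.0232)⁴/32 = 2.844×10^-8 m⁴.
T_max = τ_allow·J/r = 9.00×10^7 × 2.844×10^-8 / 0.0116 = 220.7 N·m.
ω = 2π·549/60 = 57.49 rad/s, so P_max = T_max·ω = 1.269×10^4 W.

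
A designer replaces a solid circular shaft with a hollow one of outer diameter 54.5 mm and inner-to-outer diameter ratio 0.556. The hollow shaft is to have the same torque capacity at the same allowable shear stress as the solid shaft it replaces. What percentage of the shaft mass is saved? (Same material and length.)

26.1 %

Equal τ_max and T ⇒ the solid shaft needs d_s³ = d_o³(1−k⁴), so d_s = 54.5·(1−0.556⁴)^(1/3) = 52.71 mm.
Area ratio A_h/A_s = d_o²(1−k²)/d_s² = (1−k²)/(1−k⁴)^(2/3) = 0.7387.
Mass saving = 1 − 0.7387 = 26.1 %.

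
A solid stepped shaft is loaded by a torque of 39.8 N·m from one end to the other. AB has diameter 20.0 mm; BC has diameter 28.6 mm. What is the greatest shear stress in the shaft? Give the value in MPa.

Under the same torque, τ_max = 16T/(πd³) is largest where d is smallest — segment AB (d = 20.0 mm).
τ_max = 16·39.80/(π·(0.0200)³) = 2.534×10^7 Pa.

25.3 MPa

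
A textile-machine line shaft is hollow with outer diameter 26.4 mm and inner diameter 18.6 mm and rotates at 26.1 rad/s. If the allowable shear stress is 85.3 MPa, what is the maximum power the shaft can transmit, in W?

J = π(d_o⁴ − d_i⁴)/32 = π(0.0264⁴ − 0.0186⁴)/32 = 3.594×10^-8 m⁴.
T_max = τ_allow·J/r = 8.53×10^7 × 3.594×10^-8 / 0.0132 = 232.2 N·m.
ω = 26.1 rad/s, so P_max = T_max·ω = 6061 W.

6060 W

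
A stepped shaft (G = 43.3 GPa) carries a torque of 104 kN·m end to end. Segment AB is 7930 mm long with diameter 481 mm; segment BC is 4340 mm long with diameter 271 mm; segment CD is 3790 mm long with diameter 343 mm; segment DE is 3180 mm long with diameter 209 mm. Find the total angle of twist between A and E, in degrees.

4.06°

J_AB = π(0.481)⁴/32 = 5.26×10^-3 m⁴; J_BC = π(0.271)⁴/32 = 5.30×10^-4 m⁴; J_CD = π(0.343)⁴/32 = 1.36×10^-3 m⁴; J_DE = π(0.209)⁴/32 = 1.87×10^-4 m⁴.
θ = (T/G)·Σ L_i/J_i = (104000/43.3×10⁹)·(7.93/5.26×10^-3 + 4.34/5.30×10^-4 + 3.79/1.36×10^-3 + 3.18/1.87×10^-4) = 0.07078 rad.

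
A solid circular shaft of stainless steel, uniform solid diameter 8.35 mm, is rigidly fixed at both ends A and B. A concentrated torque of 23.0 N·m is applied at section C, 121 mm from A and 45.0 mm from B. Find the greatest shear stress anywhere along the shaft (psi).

With uniform GJ and both ends fixed, compatibility θ_AC = θ_CB gives T_A·a = T_B·b, together with T_A + T_B = T₀.
T_A = T₀·b/(a+b) = 23.00·45.0/166.0 = 6.235 N·m; T_B = 16.77 N·m.
τ in each portion: τ_AC = 5.45×10^7 Pa, τ_CB = 1.47×10^8 Pa; maximum is in CB.
τ_max = T_CB·r/J = 16.77·0.00417/4.77×10^-10 = 1.467×10^8 Pa.

21300 psi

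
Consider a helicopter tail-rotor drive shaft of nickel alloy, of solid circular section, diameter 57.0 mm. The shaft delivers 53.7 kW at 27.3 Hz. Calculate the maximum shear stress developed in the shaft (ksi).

1.25 ksi

ω = 2π·27.3 = 171.5 rad/s, so T = P/ω = 53.7×10³ / 171.5 = 313.1 N·m.
J = πd⁴/32 = π(0.0570)⁴/32 = 1.036×10^-6 m⁴.
τ_max = T·r/J = 313.1 × 0.0285 / 1.036×10^-6 = 8.609×10^6 Pa.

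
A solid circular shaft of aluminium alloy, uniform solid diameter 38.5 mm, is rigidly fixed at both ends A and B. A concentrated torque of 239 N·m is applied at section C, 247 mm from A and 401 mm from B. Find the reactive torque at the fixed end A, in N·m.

With uniform GJ and both ends fixed, compatibility θ_AC = θ_CB gives T_A·a = T_B·b, together with T_A + T_B = T₀.
T_A = T₀·b/(a+b) = 239.0·401/648.0 = 147.9 N·m; T_B = 91.10 N·m.

148 N·m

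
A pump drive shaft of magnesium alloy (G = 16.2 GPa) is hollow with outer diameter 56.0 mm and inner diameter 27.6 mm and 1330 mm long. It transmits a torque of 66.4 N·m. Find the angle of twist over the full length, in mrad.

6.00 mrad

J = π(d_o⁴ − d_i⁴)/32 = π(0.0560⁴ − 0.0276⁴)/32 = 9.085×10^-7 m⁴.
θ = T·L/(G·J) = 66.40 × 1.33 / (16.2×10⁹ × 9.085×10^-7) = 6.000×10^-3 rad.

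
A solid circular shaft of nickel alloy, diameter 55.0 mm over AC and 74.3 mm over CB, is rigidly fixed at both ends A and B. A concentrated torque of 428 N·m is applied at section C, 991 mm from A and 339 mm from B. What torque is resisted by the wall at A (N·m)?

39.9 N·m

Compatibility: T_A·a/J_AC = T_B·b/J_CB with T_A + T_B = T₀.
J_AC = 8.98×10^-7 m⁴, J_CB = 2.99×10^-6 m⁴, so T_A = T₀·(J_AC/a)/((J_AC/a)+(J_CB/b)) = 39.87 N·m, T_B = 388.1 N·m.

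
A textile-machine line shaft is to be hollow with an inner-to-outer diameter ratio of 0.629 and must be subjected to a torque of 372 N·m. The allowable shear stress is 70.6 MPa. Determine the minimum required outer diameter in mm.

31.7 mm

For a hollow shaft with d_i/d_o = 0.629: τ_max = 16T/(π d_o³ (1−k⁴)), so d_o = [16T/(π τ_allow (1−k⁴))]^(1/3) = [16·372.0/(π·7.06×10^7·0.8435)]^(1/3) = 0.03169 m.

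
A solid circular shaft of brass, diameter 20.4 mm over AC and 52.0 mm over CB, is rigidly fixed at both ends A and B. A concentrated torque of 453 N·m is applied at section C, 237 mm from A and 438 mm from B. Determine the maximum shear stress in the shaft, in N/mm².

15.7 N/mm²

Compatibility: T_A·a/J_AC = T_B·b/J_CB with T_A + T_B = T₀.
J_AC = 1.70×10^-8 m⁴, J_CB = 7.18×10^-7 m⁴, so T_A = T₀·(J_AC/a)/((J_AC/a)+(J_CB/b)) = 19.00 N·m, T_B = 434.0 N·m.
τ in each portion: τ_AC = 1.14×10^7 Pa, τ_CB = 1.57×10^7 Pa; maximum is in CB.
τ_max = T_CB·r/J = 434.0·0.0260/7.18×10^-7 = 1.572×10^7 Pa.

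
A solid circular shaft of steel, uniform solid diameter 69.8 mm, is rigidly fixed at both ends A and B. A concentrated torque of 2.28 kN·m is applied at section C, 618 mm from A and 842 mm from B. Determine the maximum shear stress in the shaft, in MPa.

19.7 MPa

With uniform GJ and both ends fixed, compatibility θ_AC = θ_CB gives T_A·a = T_B·b, together with T_A + T_B = T₀.
T_A = T₀·b/(a+b) = 2280·842/1460 = 1315 N·m; T_B = 965.1 N·m.
τ in each portion: τ_AC = 1.97×10^7 Pa, τ_CB = 1.45×10^7 Pa; maximum is in AC.
τ_max = T_AC·r/J = 1315·0.0349/2.33×10^-6 = 1.969×10^7 Pa.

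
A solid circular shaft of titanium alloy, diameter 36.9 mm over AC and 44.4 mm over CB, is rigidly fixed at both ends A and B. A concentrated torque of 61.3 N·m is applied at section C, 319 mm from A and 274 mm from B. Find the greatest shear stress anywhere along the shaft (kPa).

Compatibility: T_A·a/J_AC = T_B·b/J_CB with T_A + T_B = T₀.
J_AC = 1.82×10^-7 m⁴, J_CB = 3.82×10^-7 m⁴, so T_A = T₀·(J_AC/a)/((J_AC/a)+(J_CB/b)) = 17.82 N·m, T_B = 43.48 N·m.
τ in each portion: τ_AC = 1.81×10^6 Pa, τ_CB = 2.53×10^6 Pa; maximum is in CB.
τ_max = T_CB·r/J = 43.48·0.0222/3.82×10^-7 = 2.530×10^6 Pa.

2530 kPa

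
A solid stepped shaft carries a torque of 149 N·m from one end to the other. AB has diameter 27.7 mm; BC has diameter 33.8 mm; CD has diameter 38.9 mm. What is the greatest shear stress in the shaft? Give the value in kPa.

Under the same torque, τ_max = 16T/(πd³) is largest where d is smallest — segment AB (d = 27.7 mm).
τ_max = 16·149.0/(π·(0.0277)³) = 3.570×10^7 Pa.

35700 kPa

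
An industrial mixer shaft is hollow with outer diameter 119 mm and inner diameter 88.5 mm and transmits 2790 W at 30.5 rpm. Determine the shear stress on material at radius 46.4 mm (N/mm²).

ω = 2π·30.5/60 = 3.194 rad/s, so T = P/ω = 2790 / 3.194 = 873.5 N·m.
J = π(d_o⁴ − d_i⁴)/32 = π(0.119⁴ − 0.0885⁴)/32 = 1.366×10^-5 m⁴.
Shear stress varies linearly with radius: τ = T·r/J = 873.5 × 0.0464 / 1.366×10^-5 = 2.966×10^6 Pa.

2.97 N/mm²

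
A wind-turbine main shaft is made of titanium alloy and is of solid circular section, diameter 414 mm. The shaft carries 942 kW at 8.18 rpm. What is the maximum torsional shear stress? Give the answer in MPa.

78.9 MPa

ω = 2π·8.18/60 = 0.8566 rad/s, so T = P/ω = 942×10³ / 0.8566 = 1.100e6 N·m.
J = πd⁴/32 = π(0.414)⁴/32 = 2.884×10^-3 m⁴.
τ_max = T·r/J = 1.100e6 × 0.207 / 2.884×10^-3 = 7.893×10^7 Pa.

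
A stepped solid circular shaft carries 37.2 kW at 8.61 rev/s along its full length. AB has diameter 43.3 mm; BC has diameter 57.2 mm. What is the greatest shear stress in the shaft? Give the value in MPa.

43.1 MPa

ω = 2π·8.61 = 54.10 rad/s, so T = P/ω = 37.2×10³ / 54.10 = 687.6 N·m.
Under the same torque, τ_max = 16T/(πd³) is largest where d is smallest — segment AB (d = 43.3 mm).
τ_max = 16·687.6/(π·(0.0433)³) = 4.314×10^7 Pa.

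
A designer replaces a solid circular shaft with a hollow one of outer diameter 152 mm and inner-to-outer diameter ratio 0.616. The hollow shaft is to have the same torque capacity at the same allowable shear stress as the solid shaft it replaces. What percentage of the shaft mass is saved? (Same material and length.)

31.2 %

Equal τ_max and T ⇒ the solid shaft needs d_s³ = d_o³(1−k⁴), so d_s = 152·(1−0.616⁴)^(1/3) = 144.3 mm.
Area ratio A_h/A_s = d_o²(1−k²)/d_s² = (1−k²)/(1−k⁴)^(2/3) = 0.6883.
Mass saving = 1 − 0.6883 = 31.2 %.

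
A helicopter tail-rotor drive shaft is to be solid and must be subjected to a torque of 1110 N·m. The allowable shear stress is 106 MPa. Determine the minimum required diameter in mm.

For a solid shaft τ_max = 16T/(πd³), so d = (16T/(π τ_allow))^(1/3) = (16·1110/(π·1.06×10^8))^(1/3) = 0.03764 m.

37.6 mm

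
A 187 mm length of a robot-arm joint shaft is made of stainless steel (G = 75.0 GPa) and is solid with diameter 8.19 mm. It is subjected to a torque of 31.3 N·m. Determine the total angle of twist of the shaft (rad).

J = πd⁴/32 = π(0.00819)⁴/32 = 4.417×10^-10 m⁴.
θ = T·L/(G·J) = 31.30 × 0.187 / (75.0×10⁹ × 4.417×10^-10) = 0.1767 rad.

0.177 rad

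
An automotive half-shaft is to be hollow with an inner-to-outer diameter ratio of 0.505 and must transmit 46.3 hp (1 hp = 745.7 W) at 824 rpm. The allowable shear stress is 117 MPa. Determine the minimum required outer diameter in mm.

26.5 mm

ω = 2π·824/60 = 86.29 rad/s, so T = P/ω = 46.3×745.7 / 86.29 = 400.1 N·m.
For a hollow shaft with d_i/d_o = 0.505: τ_max = 16T/(π d_o³ (1−k⁴)), so d_o = [16T/(π τ_allow (1−k⁴))]^(1/3) = [16·400.1/(π·1.17×10^8·0.9350)]^(1/3) = 0.02651 m.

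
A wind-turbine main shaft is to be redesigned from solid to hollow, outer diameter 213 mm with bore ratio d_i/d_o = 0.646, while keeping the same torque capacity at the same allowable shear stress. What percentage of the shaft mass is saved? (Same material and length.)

Equal τ_max and T ⇒ the solid shaft needs d_s³ = d_o³(1−k⁴), so d_s = 213·(1−0.646⁴)^(1/3) = 199.8 mm.
Area ratio A_h/A_s = d_o²(1−k²)/d_s² = (1−k²)/(1−k⁴)^(2/3) = 0.6620.
Mass saving = 1 − 0.6620 = 33.8 %.

33.8 %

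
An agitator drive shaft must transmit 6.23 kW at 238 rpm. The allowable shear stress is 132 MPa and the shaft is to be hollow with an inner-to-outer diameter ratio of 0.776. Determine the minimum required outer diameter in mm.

ω = 2π·238/60 = 24.92 rad/s, so T = P/ω = 6.23×10³ / 24.92 = 250.0 N·m.
For a hollow shaft with d_i/d_o = 0.776: τ_max = 16T/(π d_o³ (1−k⁴)), so d_o = [16T/(π τ_allow (1−k⁴))]^(1/3) = [16·250.0/(π·1.32×10^8·0.6374)]^(1/3) = 0.02473 m.

24.7 mm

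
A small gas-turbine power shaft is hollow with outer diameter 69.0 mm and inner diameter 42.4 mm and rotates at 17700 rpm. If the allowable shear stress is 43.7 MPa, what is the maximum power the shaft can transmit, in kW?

4480 kW

J = π(d_o⁴ − d_i⁴)/32 = π(0.0690⁴ − 0.0424⁴)/32 = 1.908×10^-6 m⁴.
T_max = τ_allow·J/r = 4.37×10^7 × 1.908×10^-6 / 0.0345 = 2417 N·m.
ω = 2π·17700/60 = 1854 rad/s, so P_max = T_max·ω = 4.480×10^6 W.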